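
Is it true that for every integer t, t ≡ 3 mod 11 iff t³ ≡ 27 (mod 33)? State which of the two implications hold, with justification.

The forward direction fails; the converse holds.

(→) This fails: take t = 14. Then 14 ≡ 3 (mod 11), but 14³ = 2744 ≡ 5 (mod 33), not 27.

(←) Conversely, the residues r modulo 33 with r³ ≡ 27 (mod 33) are exactly {3}, and each is ≡ 3 (mod 11).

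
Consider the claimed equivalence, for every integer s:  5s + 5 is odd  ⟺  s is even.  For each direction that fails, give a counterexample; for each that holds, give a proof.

(⇒) Suppose 5s + 5 is odd. Since 5 is odd, 5s and s have the same parity, so 5s + 5 ≡ s + 5 (mod 2). As 5 is odd, 5s + 5 is odd exactly when s is even. Thus s is even.

(⇐) Conversely, suppose s is even; write s = 2j. Then 5s + 5 = 5·(2j) + 5 = 2·5j + 5, which is odd.

The biconditional holds.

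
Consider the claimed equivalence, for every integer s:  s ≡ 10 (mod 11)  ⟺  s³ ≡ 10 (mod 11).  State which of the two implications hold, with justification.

(→) Suppose s ≡ 10 (mod 11). Write s = 11j + 10. Then (11j + 10)³ = 1331j³ + 3630j² + 3300j + 1000 = 11(121j³ + 330j² + 300j + 90) + 10, so s³ ≡ 10 (mod 11).

(←) Conversely, suppose s³ ≡ 10 (mod 11). The only residue r in {0, …, 10} with r³ ≡ 10 (mod 11) is r = 10, so s ≡ 10 (mod 11).

Both directions hold.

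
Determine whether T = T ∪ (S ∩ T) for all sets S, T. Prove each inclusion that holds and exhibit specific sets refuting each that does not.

The two sets are equal.

(⟹) Let x ∈ T. Then either x ∈ T and x ∉ S; or x ∈ S ∩ T. In each case x ∈ T ∪ (S ∩ T), so T ⊆ T ∪ (S ∩ T).

(⟸) Let x ∈ T ∪ (S ∩ T). Then either x ∈ T and x ∉ S; or x ∈ S ∩ T. In each case x ∈ T, so T ∪ (S ∩ T) ⊆ T.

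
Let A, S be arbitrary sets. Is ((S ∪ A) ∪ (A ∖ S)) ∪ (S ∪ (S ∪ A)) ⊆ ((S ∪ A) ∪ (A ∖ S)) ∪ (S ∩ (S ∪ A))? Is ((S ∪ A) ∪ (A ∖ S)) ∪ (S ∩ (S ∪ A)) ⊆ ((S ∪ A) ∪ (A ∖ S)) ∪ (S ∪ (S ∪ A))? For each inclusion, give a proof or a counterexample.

Both inclusions hold.

(⊆) Let x ∈ ((S ∪ A) ∪ (A ∖ S)) ∪ (S ∪ (S ∪ A)). Then either x ∈ A and x ∉ S; or x ∈ S and x ∉ A; or x ∈ A ∩ S. In each case x ∈ ((S ∪ A) ∪ (A ∖ S)) ∪ (S ∩ (S ∪ A)), so ((S ∪ A) ∪ (A ∖ S)) ∪ (S ∪ (S ∪ A)) ⊆ ((S ∪ A) ∪ (A ∖ S)) ∪ (S ∩ (S ∪ A)).

(⊇) Let x ∈ ((S ∪ A) ∪ (A ∖ S)) ∪ (S ∩ (S ∪ A)). Then either x ∈ A and x ∉ S; or x ∈ S and x ∉ A; or x ∈ A ∩ S. In each case x ∈ ((S ∪ A) ∪ (A ∖ S)) ∪ (S ∪ (S ∪ A)), so ((S ∪ A) ∪ (A ∖ S)) ∪ (S ∩ (S ∪ A)) ⊆ ((S ∪ A) ∪ (A ∖ S)) ∪ (S ∪ (S ∪ A)).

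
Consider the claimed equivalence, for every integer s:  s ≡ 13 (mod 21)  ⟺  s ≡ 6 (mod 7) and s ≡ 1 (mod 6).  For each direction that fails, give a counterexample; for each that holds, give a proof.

(→) This fails: s = 34 gives 34 ≡ 13 (mod 21) but 34 ≡ 4 (mod 6), so the conjunction on the right does not hold.

(←) Conversely, if s ≡ 6 (mod 7) and s ≡ 1 (mod 6), then by the Chinese remainder theorem s ≡ 13 (mod 42). Since 13 ≡ 13 (mod 21) and 21 ∣ 42, we get s ≡ 13 (mod 21).

Only the reverse direction holds.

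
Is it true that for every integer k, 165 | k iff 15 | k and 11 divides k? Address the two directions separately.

[⇒] If 165 ∣ k, write k = 165q. Since 165 = 11·15, k = 15·(11q), so 15 ∣ k; and since 165 = 15·11, k = 11·(15q), so 11 ∣ k.

[⇐] Suppose 15 ∣ k and 11 ∣ k. Any common multiple of 15 and 11 is a multiple of their lcm; here gcd(15, 11) = 1, so lcm(15, 11) = 15·11 = 165, so 165 ∣ k.

Both implications hold.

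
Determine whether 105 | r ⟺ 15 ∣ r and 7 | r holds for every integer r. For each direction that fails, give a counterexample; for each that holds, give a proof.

(⟸) Suppose 15 ∣ r and 7 ∣ r. Any common multiple of 15 and 7 is a multiple of their lcm; here gcd(15, 7) = 1, so lcm(15, 7) = 15·7 = 105, so 105 ∣ r.

(⟹) If 105 ∣ r, write r = 105q. Since 105 = 7·15, r = 15·(7q), so 15 ∣ r; and since 105 = 15·7, r = 7·(15q), so 7 ∣ r.

The biconditional holds.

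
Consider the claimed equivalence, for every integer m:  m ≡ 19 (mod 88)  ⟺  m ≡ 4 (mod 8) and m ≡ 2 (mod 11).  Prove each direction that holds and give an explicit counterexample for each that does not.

(⇒) This fails: m = 19 gives 19 ≡ 19 (mod 88) but 19 ≡ 3 (mod 8), so the conjunction on the right does not hold.

(⇐) This fails: m = 68 satisfies both congruences on the right (68 ≡ 4 mod 8 and 68 ≡ 2 mod 11) yet 68 ≡ 68 (mod 88), not 19.

Neither direction holds.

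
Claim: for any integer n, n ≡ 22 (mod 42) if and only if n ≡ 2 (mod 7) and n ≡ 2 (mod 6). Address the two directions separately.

Forward direction. This fails: n = 22 gives 22 ≡ 22 (mod 42) but 22 ≡ 1 (mod 7), so the conjunction on the right does not hold.

Converse. This fails: n = 2 satisfies both congruences on the right (2 ≡ 2 mod 7 and 2 ≡ 2 mod 6) yet 2 ≡ 2 (mod 42), not 22.

Neither implication holds.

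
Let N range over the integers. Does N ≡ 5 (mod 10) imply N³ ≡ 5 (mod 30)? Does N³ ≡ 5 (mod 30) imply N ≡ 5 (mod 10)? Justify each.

(⇒) fails; (⇐) holds.

(⟹) This fails: take N = 15. Then 15 ≡ 5 (mod 10), but 15³ = 3375 ≡ 15 (mod 30), not 5.

(⟸) Conversely, the residues r modulo 30 with r³ ≡ 5 (mod 30) are exactly {5}, and each is ≡ 5 (mod 10).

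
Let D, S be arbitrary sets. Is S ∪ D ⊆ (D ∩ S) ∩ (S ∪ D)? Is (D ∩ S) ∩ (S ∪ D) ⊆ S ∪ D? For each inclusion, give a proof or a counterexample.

Forward inclusion. This inclusion fails. Take D = {1}, S = ∅; then 1 ∈ S ∪ D but 1 ∉ (D ∩ S) ∩ (S ∪ D).

Reverse inclusion. Let x ∈ (D ∩ S) ∩ (S ∪ D). Then x ∈ D ∩ S, from which x ∈ S ∪ D.

(⊆) fails; (⊇) holds.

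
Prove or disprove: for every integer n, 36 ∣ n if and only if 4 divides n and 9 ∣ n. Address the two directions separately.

Both directions hold; the statement is true.

(⇒) If 36 ∣ n, write n = 36q. Since 36 = 9·4, n = 4·(9q), so 4 ∣ n; and since 36 = 4·9, n = 9·(4q), so 9 ∣ n.

(⇐) Suppose 4 ∣ n and 9 ∣ n. Any common multiple of 4 and 9 is a multiple of their lcm; here gcd(4, 9) = 1, so lcm(4, 9) = 4·9 = 36, so 36 ∣ n.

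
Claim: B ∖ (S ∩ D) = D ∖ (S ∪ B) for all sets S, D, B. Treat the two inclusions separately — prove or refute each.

Forward inclusion. This inclusion fails. Take S = ∅, D = ∅, B = {1}; then 1 ∈ B ∖ (S ∩ D) but 1 ∉ D ∖ (S ∪ B).

Reverse inclusion. This inclusion fails. Take S = ∅, D = {1}, B = ∅; then 1 ∈ D ∖ (S ∪ B) but 1 ∉ B ∖ (S ∩ D).

(⊆) fails and (⊇) fails.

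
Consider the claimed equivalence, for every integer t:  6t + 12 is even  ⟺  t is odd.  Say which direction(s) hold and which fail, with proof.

(→) This fails: take t = 2. Then 6t + 12 = 24, which is even, yet t = 2 is even, not odd.

(←) Suppose t is odd. Since 6 is even, 6t is even for every t, so 6t + 12 has the same parity as 12, which is even. Hence 6t + 12 is even.

Only the converse holds.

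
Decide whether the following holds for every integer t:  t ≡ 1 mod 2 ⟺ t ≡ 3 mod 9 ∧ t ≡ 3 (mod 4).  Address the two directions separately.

Forward direction. This fails: t = 1 gives 1 ≡ 1 (mod 2) but 1 ≡ 1 (mod 9), so the conjunction on the right does not hold.

Converse. If t ≡ 3 (mod 9) and t ≡ 3 (mod 4), then by the Chinese remainder theorem t ≡ 3 (mod 36). Since 3 ≡ 1 (mod 2) and 2 ∣ 36, we get t ≡ 1 (mod 2).

Only the converse holds.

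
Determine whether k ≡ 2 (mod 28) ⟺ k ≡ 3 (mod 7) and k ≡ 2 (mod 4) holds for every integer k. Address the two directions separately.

Both directions fail.

(⟹) This fails: k = 2 gives 2 ≡ 2 (mod 28) but 2 ≡ 2 (mod 7), so the conjunction on the right does not hold.

(⟸) This fails: k = 10 satisfies both congruences on the right (10 ≡ 3 mod 7 and 10 ≡ 2 mod 4) yet 10 ≡ 10 (mod 28), not 2.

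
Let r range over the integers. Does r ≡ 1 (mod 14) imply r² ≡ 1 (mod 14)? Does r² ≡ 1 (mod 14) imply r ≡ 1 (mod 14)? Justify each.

Only the forward direction holds.

(⟸) This fails: take r = 13. Then 13² = 169 ≡ 1 (mod 14), yet 13 ≡ 13 (mod 14), not 1.

(⟹) Suppose r ≡ 1 (mod 14). Write r = 14j + 1. Then (14j + 1)² = 196j² + 28j + 1 = 14(14j² + 2j) + 1, so r² ≡ 1 (mod 14).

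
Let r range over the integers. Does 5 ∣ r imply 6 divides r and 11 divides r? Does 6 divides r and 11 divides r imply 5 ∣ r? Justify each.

(⇒) This fails: take r = 5. Certainly 5 ∣ 5, but 6 ∤ 5.

(⇐) This fails: take r = 66. Both 6 ∣ 66 and 11 ∣ 66, yet 66 is not a multiple of 5 (since 66 = 13·5 + 1), so 5 ∤ 66.

Neither direction holds.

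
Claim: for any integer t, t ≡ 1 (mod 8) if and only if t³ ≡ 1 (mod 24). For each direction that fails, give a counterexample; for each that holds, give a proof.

Only the reverse direction holds.

Converse. The residues r modulo 24 with r³ ≡ 1 (mod 24) are exactly {1}, and each is ≡ 1 (mod 8).

Forward direction. This fails: take t = 9. Then 9 ≡ 1 (mod 8), but 9³ = 729 ≡ 9 (mod 24), not 1.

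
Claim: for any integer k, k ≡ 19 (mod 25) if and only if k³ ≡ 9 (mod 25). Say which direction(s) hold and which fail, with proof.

(⇒) Suppose k ≡ 19 (mod 25). Write k = 25j + 19. Then (25j + 19)³ = 15625j³ + 35625j² + 27075j + 6859 = 25(625j³ + 1425j² + 1083j + 274) + 9, so k³ ≡ 9 (mod 25).

(⇐) Conversely, suppose k³ ≡ 9 (mod 25). The only residue r in {0, …, 24} with r³ ≡ 9 (mod 25) is r = 19, so k ≡ 19 (mod 25).

Both implications hold.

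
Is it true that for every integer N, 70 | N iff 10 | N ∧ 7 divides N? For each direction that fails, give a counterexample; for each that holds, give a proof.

(⇒) If 70 ∣ N, write N = 70q. Since 70 = 7·10, N = 10·(7q), so 10 ∣ N; and since 70 = 10·7, N = 7·(10q), so 7 ∣ N.

(⇐) Suppose 10 ∣ N and 7 ∣ N. Any common multiple of 10 and 7 is a multiple of their lcm; here gcd(10, 7) = 1, so lcm(10, 7) = 10·7 = 70, so 70 ∣ N.

Equivalent; both directions hold.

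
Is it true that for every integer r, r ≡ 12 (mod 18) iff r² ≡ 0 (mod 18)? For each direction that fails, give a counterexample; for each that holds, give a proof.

Only the forward direction holds.

(⇐) This fails: take r = 0. Then 0² = 0 ≡ 0 (mod 18), yet 0 ≡ 0 (mod 18), not 12.

(⇒) Suppose r ≡ 12 (mod 18). Write r = 18j + 12. Then (18j + 12)² = 324j² + 432j + 144 = 18(18j² + 24j + 8) + 0, so r² ≡ 0 (mod 18).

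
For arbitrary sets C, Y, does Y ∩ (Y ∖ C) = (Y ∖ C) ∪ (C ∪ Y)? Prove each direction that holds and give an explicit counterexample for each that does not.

(⊆) Let x ∈ Y ∩ (Y ∖ C). Then x ∈ Y and x ∉ C, from which x ∈ (Y ∖ C) ∪ (C ∪ Y).

(⊇) This inclusion fails. Take C = {1}, Y = ∅; then 1 ∈ (Y ∖ C) ∪ (C ∪ Y) but 1 ∉ Y ∩ (Y ∖ C).

(⊆) holds; (⊇) fails.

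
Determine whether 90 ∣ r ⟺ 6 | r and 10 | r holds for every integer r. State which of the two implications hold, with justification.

(⇒) If 90 ∣ r, write r = 90q. Since 90 = 15·6, r = 6·(15q), so 6 ∣ r; and since 90 = 9·10, r = 10·(9q), so 10 ∣ r.

(⇐) This fails: take r = 30. Both 6 ∣ 30 and 10 ∣ 30, yet 30 is not a multiple of 90 (since 30 = 0·90 + 30), so 90 ∤ 30.

Not equivalent: only (⇒) holds.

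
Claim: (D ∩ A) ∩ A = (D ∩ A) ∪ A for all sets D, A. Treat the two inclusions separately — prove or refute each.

(⟹) Let x ∈ (D ∩ A) ∩ A. Then x ∈ D ∩ A, from which x ∈ (D ∩ A) ∪ A.

(⟸) This inclusion fails. Take D = ∅, A = {1}; then 1 ∈ (D ∩ A) ∪ A but 1 ∉ (D ∩ A) ∩ A.

(⊆) holds; (⊇) fails.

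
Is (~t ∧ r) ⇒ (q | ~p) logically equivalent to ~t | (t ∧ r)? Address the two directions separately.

Neither implication holds.

Forward direction. This fails. Under q = F, p = F, r = F, t = T, the left side is true but the right side is false.

Converse. This fails. Under q = F, p = T, r = T, t = F, the left side is false but the right side is true.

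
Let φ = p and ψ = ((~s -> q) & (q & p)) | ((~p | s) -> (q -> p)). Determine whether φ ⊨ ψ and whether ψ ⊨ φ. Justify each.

(⟹) Assume the antecedent. If p is true, the consequent reduces to true regardless of the other variables. If p is false, the antecedent cannot hold. Either way the consequent holds.

(⟸) This fails. Under p = F, q = F, s = F, the left side is false but the right side is true.

Only the forward direction holds.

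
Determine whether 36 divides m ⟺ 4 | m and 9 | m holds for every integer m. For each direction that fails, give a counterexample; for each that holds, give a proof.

(⇒) If 36 ∣ m, write m = 36q. Since 36 = 9·4, m = 4·(9q), so 4 ∣ m; and since 36 = 4·9, m = 9·(4q), so 9 ∣ m.

(⇐) Suppose 4 ∣ m and 9 ∣ m. Any common multiple of 4 and 9 is a multiple of their lcm; here gcd(4, 9) = 1, so lcm(4, 9) = 4·9 = 36, so 36 ∣ m.

Both implications hold.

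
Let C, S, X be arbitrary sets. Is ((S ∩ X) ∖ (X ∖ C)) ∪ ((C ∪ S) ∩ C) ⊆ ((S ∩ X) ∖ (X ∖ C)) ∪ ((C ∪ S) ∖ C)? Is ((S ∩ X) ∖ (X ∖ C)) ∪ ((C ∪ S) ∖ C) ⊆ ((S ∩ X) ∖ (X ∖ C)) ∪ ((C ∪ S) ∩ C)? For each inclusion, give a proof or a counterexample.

(⊆) This inclusion fails. Take C = {1}, S = ∅, X = ∅; then 1 ∈ ((S ∩ X) ∖ (X ∖ C)) ∪ ((C ∪ S) ∩ C) but 1 ∉ ((S ∩ X) ∖ (X ∖ C)) ∪ ((C ∪ S) ∖ C).

(⊇) This inclusion fails. Take C = ∅, S = {1}, X = ∅; then 1 ∈ ((S ∩ X) ∖ (X ∖ C)) ∪ ((C ∪ S) ∖ C) but 1 ∉ ((S ∩ X) ∖ (X ∖ C)) ∪ ((C ∪ S) ∩ C).

(⊆) fails and (⊇) fails.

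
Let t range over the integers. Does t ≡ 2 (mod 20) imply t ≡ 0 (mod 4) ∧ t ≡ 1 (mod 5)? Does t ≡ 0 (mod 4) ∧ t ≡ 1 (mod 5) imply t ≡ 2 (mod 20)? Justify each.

(⇒) This fails: t = 2 gives 2 ≡ 2 (mod 20) but 2 ≡ 2 (mod 4), so the conjunction on the right does not hold.

(⇐) This fails: t = 16 satisfies both congruences on the right (16 ≡ 0 mod 4 and 16 ≡ 1 mod 5) yet 16 ≡ 16 (mod 20), not 2.

Neither implication holds.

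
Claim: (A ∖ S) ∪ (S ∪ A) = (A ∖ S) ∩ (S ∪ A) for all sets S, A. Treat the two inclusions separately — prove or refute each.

(⊆) fails; (⊇) holds.

(⊇) Let x ∈ (A ∖ S) ∩ (S ∪ A). Then x ∈ A and x ∉ S, from which x ∈ (A ∖ S) ∪ (S ∪ A).

(⊆) This inclusion fails. Take S = {1}, A = ∅; then 1 ∈ (A ∖ S) ∪ (S ∪ A) but 1 ∉ (A ∖ S) ∩ (S ∪ A).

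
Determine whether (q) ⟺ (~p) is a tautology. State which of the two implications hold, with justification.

(⇒) fails and (⇐) fails.

Forward direction. This fails. Under q = T, p = T, the left side is true but the right side is false.

Converse. This fails. Under q = F, p = F, the left side is false but the right side is true.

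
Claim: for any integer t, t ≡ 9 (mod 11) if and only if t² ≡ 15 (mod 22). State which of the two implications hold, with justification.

Neither direction holds.

(⟹) This fails: take t = 20. Then 20 ≡ 9 (mod 11), but 20² = 400 ≡ 4 (mod 22), not 15.

(⟸) This fails: take t = 13. Then 13² = 169 ≡ 15 (mod 22), yet 13 ≡ 2 (mod 11), not 9.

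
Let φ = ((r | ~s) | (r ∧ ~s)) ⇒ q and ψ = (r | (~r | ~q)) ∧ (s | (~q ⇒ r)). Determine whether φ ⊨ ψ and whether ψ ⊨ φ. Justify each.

(⟹) Assume the antecedent. If s is true, the consequent reduces to true regardless of the other variables. If s is false, the antecedent forces (r = F, s = F, q = T) or (r = T, s = F, q = T), and the consequent holds there. Either way the consequent holds.

(⟸) This fails. Under r = T, s = F, q = F, the left side is false but the right side is true.

(⇒) holds; (⇐) fails.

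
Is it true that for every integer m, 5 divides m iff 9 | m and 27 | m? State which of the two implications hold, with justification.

Neither implication holds.

(⟹) This fails: take m = 5. Certainly 5 ∣ 5, but 9 ∤ 5.

(⟸) This fails: take m = 27. Both 9 ∣ 27 and 27 ∣ 27, yet 27 is not a multiple of 5 (since 27 = 5·5 + 2), so 5 ∤ 27.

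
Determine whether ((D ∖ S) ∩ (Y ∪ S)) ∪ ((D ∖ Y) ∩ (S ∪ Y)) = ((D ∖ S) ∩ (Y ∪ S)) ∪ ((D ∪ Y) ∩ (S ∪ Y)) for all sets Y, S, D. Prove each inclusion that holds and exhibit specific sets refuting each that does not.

The sets are not equal: only the forward inclusion holds.

Reverse inclusion. This inclusion fails. Take Y = {1}, S = ∅, D = ∅; then 1 ∈ ((D ∖ S) ∩ (Y ∪ S)) ∪ ((D ∪ Y) ∩ (S ∪ Y)) but 1 ∉ ((D ∖ S) ∩ (Y ∪ S)) ∪ ((D ∖ Y) ∩ (S ∪ Y)).

Forward inclusion. Let x ∈ ((D ∖ S) ∩ (Y ∪ S)) ∪ ((D ∖ Y) ∩ (S ∪ Y)). Then either x ∈ Y ∩ D and x ∉ S; or x ∈ S ∩ D and x ∉ Y. In each case x ∈ ((D ∖ S) ∩ (Y ∪ S)) ∪ ((D ∪ Y) ∩ (S ∪ Y)), so ((D ∖ S) ∩ (Y ∪ S)) ∪ ((D ∖ Y) ∩ (S ∪ Y)) ⊆ ((D ∖ S) ∩ (Y ∪ S)) ∪ ((D ∪ Y) ∩ (S ∪ Y)).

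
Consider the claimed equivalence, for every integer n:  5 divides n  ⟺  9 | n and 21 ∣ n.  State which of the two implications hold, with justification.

Both directions fail.

(→) This fails: take n = 5. Certainly 5 ∣ 5, but 9 ∤ 5.

(←) This fails: take n = 63. Both 9 ∣ 63 and 21 ∣ 63, yet 63 is not a multiple of 5 (since 63 = 12·5 + 3), so 5 ∤ 63.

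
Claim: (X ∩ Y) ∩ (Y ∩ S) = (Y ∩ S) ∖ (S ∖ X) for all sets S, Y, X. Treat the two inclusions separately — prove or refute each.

(⟹) Let x ∈ (X ∩ Y) ∩ (Y ∩ S). Then x ∈ S ∩ Y ∩ X, from which x ∈ (Y ∩ S) ∖ (S ∖ X).

(⟸) Let x ∈ (Y ∩ S) ∖ (S ∖ X). Then x ∈ S ∩ Y ∩ X, from which x ∈ (X ∩ Y) ∩ (Y ∩ S).

The two sets are equal.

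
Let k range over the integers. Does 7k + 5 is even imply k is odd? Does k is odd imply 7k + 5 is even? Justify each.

Both directions hold.

(→) Suppose 7k + 5 is even. Since 7 is odd, 7k and k have the same parity, so 7k + 5 ≡ k + 5 (mod 2). As 5 is odd, 7k + 5 is even exactly when k is odd. Thus k is odd.

(←) Conversely, suppose k is odd; write k = 2j + 1. Then 7k + 5 = 7·(2j + 1) + 5 = 2·7j + 12, which is even.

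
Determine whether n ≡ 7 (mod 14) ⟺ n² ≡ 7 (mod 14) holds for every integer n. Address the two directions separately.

[⇒] Suppose n ≡ 7 (mod 14). Write n = 14j + 7. Then (14j + 7)² = 196j² + 196j + 49 = 14(14j² + 14j + 3) + 7, so n² ≡ 7 (mod 14).

[⇐] Conversely, suppose n² ≡ 7 (mod 14). The only residue r in {0, …, 13} with r² ≡ 7 (mod 14) is r = 7, so n ≡ 7 (mod 14).

Both implications hold.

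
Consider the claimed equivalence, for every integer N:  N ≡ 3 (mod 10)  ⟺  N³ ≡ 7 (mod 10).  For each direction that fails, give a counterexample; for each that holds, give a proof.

Both directions hold; the statement is true.

Converse. Suppose N³ ≡ 7 (mod 10). The only residue r in {0, …, 9} with r³ ≡ 7 (mod 10) is r = 3, so N ≡ 3 (mod 10).

Forward direction. Suppose N ≡ 3 (mod 10). Write N = 10j + 3. Then (10j + 3)³ = 1000j³ + 900j² + 270j + 27 = 10(100j³ + 90j² + 27j + 2) + 7, so N³ ≡ 7 (mod 10).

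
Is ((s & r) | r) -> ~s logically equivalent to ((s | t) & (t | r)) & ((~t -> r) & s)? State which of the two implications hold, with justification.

Both directions fail.

(→) This fails. Under t = F, r = F, s = F, the left side is true but the right side is false.

(←) This fails. Under t = F, r = T, s = T, the left side is false but the right side is true.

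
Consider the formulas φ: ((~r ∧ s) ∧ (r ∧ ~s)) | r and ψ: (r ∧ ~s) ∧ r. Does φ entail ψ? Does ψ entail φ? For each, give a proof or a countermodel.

(⇒) fails; (⇐) holds.

[⇐] Assume the antecedent. If s is true, the antecedent cannot hold. If s is false, the antecedent forces (s = F, r = T), and ((~r ∧ s) ∧ (r ∧ ~s)) | r holds there. Either way ((~r ∧ s) ∧ (r ∧ ~s)) | r holds.

[⇒] This fails. Under s = T, r = T, the left side is true but the right side is false.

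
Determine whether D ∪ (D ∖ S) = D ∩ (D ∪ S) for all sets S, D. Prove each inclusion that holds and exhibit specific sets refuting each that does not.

Both inclusions hold; the sets are equal.

(⟹) Let x ∈ D ∪ (D ∖ S). Then either x ∈ D and x ∉ S; or x ∈ S ∩ D. In each case x ∈ D ∩ (D ∪ S), so D ∪ (D ∖ S) ⊆ D ∩ (D ∪ S).

(⟸) Let x ∈ D ∩ (D ∪ S). Then either x ∈ D and x ∉ S; or x ∈ S ∩ D. In each case x ∈ D ∪ (D ∖ S), so D ∩ (D ∪ S) ⊆ D ∪ (D ∖ S).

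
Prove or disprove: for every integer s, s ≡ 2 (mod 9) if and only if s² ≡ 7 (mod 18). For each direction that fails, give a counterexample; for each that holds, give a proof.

(⟹) This fails: take s = 2. Then 2 ≡ 2 (mod 9), but 2² = 4 ≡ 4 (mod 18), not 7.

(⟸) This fails: take s = 5. Then 5² = 25 ≡ 7 (mod 18), yet 5 ≡ 5 (mod 9), not 2.

Neither implication holds.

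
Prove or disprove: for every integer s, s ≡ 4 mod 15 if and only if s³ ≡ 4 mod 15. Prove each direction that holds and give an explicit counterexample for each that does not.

The biconditional holds.

(⇒) Suppose s ≡ 4 mod 15. Write s = 15j + 4. Then (15j + 4)³ = 3375j³ + 2700j² + 720j + 64 = 15(225j³ + 180j² + 48j + 4) + 4, so s³ ≡ 4 (mod 15).

(⇐) Conversely, suppose s³ ≡ 4 (mod 15). The only residue r in {0, …, 14} with r³ ≡ 4 (mod 15) is r = 4, so s ≡ 4 (mod 15).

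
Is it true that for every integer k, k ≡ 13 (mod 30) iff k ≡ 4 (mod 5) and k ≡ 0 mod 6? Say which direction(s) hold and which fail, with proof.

Neither direction holds.

(⇒) This fails: k = 13 gives 13 ≡ 13 (mod 30) but 13 ≡ 3 (mod 5), so the conjunction on the right does not hold.

(⇐) This fails: k = 24 satisfies both congruences on the right (24 ≡ 4 mod 5 and 24 ≡ 0 mod 6) yet 24 ≡ 24 (mod 30), not 13.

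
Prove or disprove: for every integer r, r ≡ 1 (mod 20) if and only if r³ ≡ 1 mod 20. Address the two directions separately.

[⇒] Suppose r ≡ 1 (mod 20). Write r = 20j + 1. Then (20j + 1)³ = 8000j³ + 1200j² + 60j + 1 = 20(400j³ + 60j² + 3j) + 1, so r³ ≡ 1 (mod 20).

[⇐] Conversely, suppose r³ ≡ 1 (mod 20). The only residue r in {0, …, 19} with r³ ≡ 1 (mod 20) is r = 1, so r ≡ 1 (mod 20).

Equivalent; both directions hold.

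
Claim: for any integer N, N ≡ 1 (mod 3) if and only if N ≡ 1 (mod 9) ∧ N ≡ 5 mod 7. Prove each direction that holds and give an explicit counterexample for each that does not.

Only the converse holds.

(⟹) This fails: N = 1 gives 1 ≡ 1 (mod 3) but 1 ≡ 1 (mod 7), so the conjunction on the right does not hold.

(⟸) Conversely, if N ≡ 1 (mod 9) and N ≡ 5 (mod 7), then by the Chinese remainder theorem N ≡ 19 (mod 63). Since 19 ≡ 1 (mod 3) and 3 ∣ 63, we get N ≡ 1 (mod 3).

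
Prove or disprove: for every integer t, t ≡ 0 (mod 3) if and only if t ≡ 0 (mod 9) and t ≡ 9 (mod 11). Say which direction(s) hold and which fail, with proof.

(⟹) This fails: t = 0 gives 0 ≡ 0 (mod 3) but 0 ≡ 0 (mod 11), so the conjunction on the right does not hold.

(⟸) Conversely, if t ≡ 0 (mod 9) and t ≡ 9 (mod 11), then by the Chinese remainder theorem t ≡ 9 (mod 99). Since 9 ≡ 0 (mod 3) and 3 ∣ 99, we get t ≡ 0 (mod 3).

Not equivalent: only (⇐) holds.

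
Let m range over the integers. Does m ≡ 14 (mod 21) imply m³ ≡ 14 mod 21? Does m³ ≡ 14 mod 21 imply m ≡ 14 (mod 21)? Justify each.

[⇒] Suppose m ≡ 14 (mod 21). Write m = 21j + 14. Then (21j + 14)³ = 9261j³ + 18522j² + 12348j + 2744 = 21(441j³ + 882j² + 588j + 130) + 14, so m³ ≡ 14 (mod 21).

[⇐] Conversely, suppose m³ ≡ 14 (mod 21). The only residue r in {0, …, 20} with r³ ≡ 14 (mod 21) is r = 14, so m ≡ 14 (mod 21).

Both directions hold.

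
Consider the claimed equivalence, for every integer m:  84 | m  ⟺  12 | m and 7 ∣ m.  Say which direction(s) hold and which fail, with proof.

(⟹) If 84 ∣ m, write m = 84q. Since 84 = 7·12, m = 12·(7q), so 12 ∣ m; and since 84 = 12·7, m = 7·(12q), so 7 ∣ m.

(⟸) Suppose 12 ∣ m and 7 ∣ m. Any common multiple of 12 and 7 is a multiple of their lcm; here gcd(12, 7) = 1, so lcm(12, 7) = 12·7 = 84, so 84 ∣ m.

Both directions hold.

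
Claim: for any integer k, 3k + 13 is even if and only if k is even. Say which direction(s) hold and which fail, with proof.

[⇒] This fails: k = 3 gives 3k + 13 = 22, which is even, but 3 is odd, not even.

[⇐] This also fails: k = 2 is even, but 3k + 13 = 19 is odd, not even.

Neither direction holds.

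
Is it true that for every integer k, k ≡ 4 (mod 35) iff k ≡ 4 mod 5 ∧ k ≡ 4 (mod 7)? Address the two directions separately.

Equivalent; both directions hold.

(→) Suppose k ≡ 4 (mod 35); write k = 35j + 4. Since 5 ∣ 35, reducing mod 5 gives k ≡ 4 (mod 5); since 7 ∣ 35, reducing mod 7 gives k ≡ 4 (mod 7).

(←) Conversely, if k ≡ 4 (mod 5) and k ≡ 4 (mod 7), then by the Chinese remainder theorem k ≡ 4 (mod 35). This is exactly k ≡ 4 (mod 35).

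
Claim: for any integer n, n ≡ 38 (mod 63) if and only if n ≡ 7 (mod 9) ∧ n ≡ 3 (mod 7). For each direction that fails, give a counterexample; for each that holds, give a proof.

(⟹) This fails: n = 38 gives 38 ≡ 38 (mod 63) but 38 ≡ 2 (mod 9), so the conjunction on the right does not hold.

(⟸) This fails: n = 52 satisfies both congruences on the right (52 ≡ 7 mod 9 and 52 ≡ 3 mod 7) yet 52 ≡ 52 (mod 63), not 38.

Both directions fail.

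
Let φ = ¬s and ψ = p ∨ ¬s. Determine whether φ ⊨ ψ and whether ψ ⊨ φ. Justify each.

Not equivalent: only (⇒) holds.

(⟹) Assume the antecedent. If p is true, p ∨ ¬s reduces to true regardless of the other variables. If p is false, the antecedent forces (p = F, s = F), and p ∨ ¬s holds there. Either way p ∨ ¬s holds.

(⟸) This fails. Under p = T, s = T, the left side is false but the right side is true.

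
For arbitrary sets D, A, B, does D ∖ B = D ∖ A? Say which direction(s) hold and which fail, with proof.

(⊆) This inclusion fails. Take D = {1}, A = {1}, B = ∅; then 1 ∈ D ∖ B but 1 ∉ D ∖ A.

(⊇) This inclusion fails. Take D = {1}, A = ∅, B = {1}; then 1 ∈ D ∖ A but 1 ∉ D ∖ B.

(⊆) fails and (⊇) fails.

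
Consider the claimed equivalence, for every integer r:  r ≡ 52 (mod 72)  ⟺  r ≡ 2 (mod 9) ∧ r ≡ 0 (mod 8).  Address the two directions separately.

(⇒) fails and (⇐) fails.

(⟹) This fails: r = 52 gives 52 ≡ 52 (mod 72) but 52 ≡ 7 (mod 9), so the conjunction on the right does not hold.

(⟸) This fails: r = 56 satisfies both congruences on the right (56 ≡ 2 mod 9 and 56 ≡ 0 mod 8) yet 56 ≡ 56 (mod 72), not 52.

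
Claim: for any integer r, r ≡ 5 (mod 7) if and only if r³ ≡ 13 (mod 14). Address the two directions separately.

Neither implication holds.

(→) This fails: take r = 12. Then 12 ≡ 5 (mod 7), but 12³ = 1728 ≡ 6 (mod 14), not 13.

(←) This fails: take r = 3. Then 3³ = 27 ≡ 13 (mod 14), yet 3 ≡ 3 (mod 7), not 5.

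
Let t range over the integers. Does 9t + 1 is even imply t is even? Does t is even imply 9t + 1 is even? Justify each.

[⇒] This fails: t = 3 gives 9t + 1 = 28, which is even, but 3 is odd, not even.

[⇐] This also fails: t = 6 is even, but 9t + 1 = 55 is odd, not even.

Both directions fail.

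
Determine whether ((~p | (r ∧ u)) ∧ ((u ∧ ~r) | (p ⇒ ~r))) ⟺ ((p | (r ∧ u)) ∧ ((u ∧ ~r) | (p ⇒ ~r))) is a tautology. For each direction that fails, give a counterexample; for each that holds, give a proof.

(⇒) This fails. Under u = F, p = F, r = F, the left side is true but the right side is false.

(⇐) This fails. Under u = F, p = T, r = F, the left side is false but the right side is true.

Neither implication holds.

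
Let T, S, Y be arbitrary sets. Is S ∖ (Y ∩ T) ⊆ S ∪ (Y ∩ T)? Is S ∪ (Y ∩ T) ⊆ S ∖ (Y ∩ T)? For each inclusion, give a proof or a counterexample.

(⊆) Let x ∈ S ∖ (Y ∩ T). Then either x ∈ S and x ∉ T, Y; or x ∈ T ∩ S and x ∉ Y; or x ∈ S ∩ Y and x ∉ T. In each case x ∈ S ∪ (Y ∩ T), so S ∖ (Y ∩ T) ⊆ S ∪ (Y ∩ T).

(⊇) This inclusion fails. Take T = {1}, S = ∅, Y = {1}; then 1 ∈ S ∪ (Y ∩ T) but 1 ∉ S ∖ (Y ∩ T).

Only the forward inclusion holds.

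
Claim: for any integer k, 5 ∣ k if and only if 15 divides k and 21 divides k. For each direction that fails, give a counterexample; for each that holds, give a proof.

Forward direction. This fails: take k = 5. Certainly 5 ∣ 5, but 15 ∤ 5.

Converse. Suppose 15 ∣ k and 21 ∣ k. Any common multiple of 15 and 21 is a multiple of their lcm; here lcm(15, 21) = 15·21/gcd(15, 21) = 315/3 = 105, so 105 ∣ k. Since 5 ∣ 105, it follows that 5 ∣ k.

Not equivalent: only (⇐) holds.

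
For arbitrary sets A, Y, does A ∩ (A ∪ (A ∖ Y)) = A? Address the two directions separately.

Both inclusions hold.

(⊆) Let x ∈ A ∩ (A ∪ (A ∖ Y)). Then either x ∈ A and x ∉ Y; or x ∈ A ∩ Y. In each case x ∈ A, so A ∩ (A ∪ (A ∖ Y)) ⊆ A.

(⊇) Let x ∈ A. Then either x ∈ A and x ∉ Y; or x ∈ A ∩ Y. In each case x ∈ A ∩ (A ∪ (A ∖ Y)), so A ⊆ A ∩ (A ∪ (A ∖ Y)).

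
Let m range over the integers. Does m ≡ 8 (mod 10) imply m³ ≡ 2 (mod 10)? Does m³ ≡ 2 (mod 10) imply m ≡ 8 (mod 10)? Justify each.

Both implications hold.

(⟸) Suppose m³ ≡ 2 (mod 10). The only residue r in {0, …, 9} with r³ ≡ 2 (mod 10) is r = 8, so m ≡ 8 (mod 10).

(⟹) Suppose m ≡ 8 (mod 10). Write m = 10j + 8. Then (10j + 8)³ = 1000j³ + 2400j² + 1920j + 512 = 10(100j³ + 240j² + 192j + 51) + 2, so m³ ≡ 2 (mod 10).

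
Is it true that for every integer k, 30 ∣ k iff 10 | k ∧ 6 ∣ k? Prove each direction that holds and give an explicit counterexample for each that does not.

Equivalent; both directions hold.

[⇒] If 30 ∣ k, write k = 30q. Since 30 = 3·10, k = 10·(3q), so 10 ∣ k; and since 30 = 5·6, k = 6·(5q), so 6 ∣ k.

[⇐] Suppose 10 ∣ k and 6 ∣ k. Any common multiple of 10 and 6 is a multiple of their lcm; here lcm(10, 6) = 10·6/gcd(10, 6) = 60/2 = 30, so 30 ∣ k.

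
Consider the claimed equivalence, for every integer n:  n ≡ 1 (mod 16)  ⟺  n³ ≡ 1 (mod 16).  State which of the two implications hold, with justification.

Both directions hold.

(→) Suppose n ≡ 1 (mod 16). Write n = 16j + 1. Then (16j + 1)³ = 4096j³ + 768j² + 48j + 1 = 16(256j³ + 48j² + 3j) + 1, so n³ ≡ 1 (mod 16).

(←) Conversely, suppose n³ ≡ 1 (mod 16). The only residue r in {0, …, 15} with r³ ≡ 1 (mod 16) is r = 1, so n ≡ 1 (mod 16).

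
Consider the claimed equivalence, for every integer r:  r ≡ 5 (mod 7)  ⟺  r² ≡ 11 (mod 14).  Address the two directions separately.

Neither direction holds.

(⇒) This fails: take r = 12. Then 12 ≡ 5 (mod 7), but 12² = 144 ≡ 4 (mod 14), not 11.

(⇐) This fails: take r = 9. Then 9² = 81 ≡ 11 (mod 14), yet 9 ≡ 2 (mod 7), not 5.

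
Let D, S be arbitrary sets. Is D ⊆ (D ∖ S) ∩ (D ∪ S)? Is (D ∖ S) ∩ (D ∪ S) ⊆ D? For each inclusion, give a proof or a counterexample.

Only the reverse inclusion holds.

Forward inclusion. This inclusion fails. Take D = {1}, S = {1}; then 1 ∈ D but 1 ∉ (D ∖ S) ∩ (D ∪ S).

Reverse inclusion. Let x ∈ (D ∖ S) ∩ (D ∪ S). Then x ∈ D and x ∉ S, from which x ∈ D.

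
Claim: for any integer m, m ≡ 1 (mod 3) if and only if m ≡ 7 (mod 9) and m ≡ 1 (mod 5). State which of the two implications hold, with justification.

[⇒] This fails: m = 1 gives 1 ≡ 1 (mod 3) but 1 ≡ 1 (mod 9), so the conjunction on the right does not hold.

[⇐] Conversely, if m ≡ 7 (mod 9) and m ≡ 1 (mod 5), then by the Chinese remainder theorem m ≡ 16 (mod 45). Since 16 ≡ 1 (mod 3) and 3 ∣ 45, we get m ≡ 1 (mod 3).

(⇒) fails; (⇐) holds.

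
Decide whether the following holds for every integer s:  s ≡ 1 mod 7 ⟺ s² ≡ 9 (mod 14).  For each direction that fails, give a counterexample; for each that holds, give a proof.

Neither direction holds.

Forward direction. This fails: take s = 1. Then 1 ≡ 1 (mod 7), but 1² = 1 ≡ 1 (mod 14), not 9.

Converse. This fails: take s = 3. Then 3² = 9 ≡ 9 (mod 14), yet 3 ≡ 3 (mod 7), not 1.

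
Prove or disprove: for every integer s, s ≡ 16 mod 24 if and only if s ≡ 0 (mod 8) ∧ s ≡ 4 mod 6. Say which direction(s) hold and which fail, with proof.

Both directions hold.

(⟹) Suppose s ≡ 16 (mod 24); write s = 24j + 16. Since 8 ∣ 24, reducing mod 8 gives s ≡ 16 ≡ 0 (mod 8); since 6 ∣ 24, reducing mod 6 gives s ≡ 16 ≡ 4 (mod 6).

(⟸) Conversely, if s ≡ 0 (mod 8) and s ≡ 4 (mod 6), then by the Chinese remainder theorem s ≡ 16 (mod 24). This is exactly s ≡ 16 (mod 24).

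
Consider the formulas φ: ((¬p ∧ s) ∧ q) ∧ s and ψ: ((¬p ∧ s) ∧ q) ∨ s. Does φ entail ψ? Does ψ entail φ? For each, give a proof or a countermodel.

(⇐) This fails. Under q = F, s = T, p = F, the left side is false but the right side is true.

(⇒) Assume the antecedent. If q is true, the antecedent forces (q = T, s = T, p = F), and ((¬p ∧ s) ∧ q) ∨ s holds there. If q is false, the antecedent cannot hold. Either way ((¬p ∧ s) ∧ q) ∨ s holds.

The forward direction holds; the converse fails.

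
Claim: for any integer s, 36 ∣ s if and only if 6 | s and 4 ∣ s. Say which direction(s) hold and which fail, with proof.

Not equivalent: only (⇒) holds.

Forward direction. If 36 ∣ s, write s = 36q. Since 36 = 6·6, s = 6·(6q), so 6 ∣ s; and since 36 = 9·4, s = 4·(9q), so 4 ∣ s.

Converse. This fails: take s = 12. Both 6 ∣ 12 and 4 ∣ 12, yet 12 is not a multiple of 36 (since 12 = 0·36 + 12), so 36 ∤ 12.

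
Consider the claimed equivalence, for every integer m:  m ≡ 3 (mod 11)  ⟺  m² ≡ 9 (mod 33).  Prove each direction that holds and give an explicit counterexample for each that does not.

(→) This fails: take m = 14. Then 14 ≡ 3 (mod 11), but 14² = 196 ≡ 31 (mod 33), not 9.

(←) This fails: take m = 30. Then 30² = 900 ≡ 9 (mod 33), yet 30 ≡ 8 (mod 11), not 3.

Neither direction holds.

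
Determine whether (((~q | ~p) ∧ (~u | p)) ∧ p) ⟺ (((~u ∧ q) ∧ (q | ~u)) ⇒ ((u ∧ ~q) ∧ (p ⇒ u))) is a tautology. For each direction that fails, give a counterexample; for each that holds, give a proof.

Only the forward direction holds.

(→) Assume the antecedent. If p is true, the antecedent forces (p = T, u = F, q = F) or (p = T, u = T, q = F), and the consequent holds there. If p is false, the antecedent cannot hold. Either way the consequent holds.

(←) This fails. Under p = F, u = F, q = F, the left side is false but the right side is true.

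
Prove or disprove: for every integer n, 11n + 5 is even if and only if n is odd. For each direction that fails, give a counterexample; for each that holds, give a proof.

[⇐] Suppose n is odd; write n = 2j + 1. Then 11n + 5 = 11·(2j + 1) + 5 = 2·11j + 16, which is even.

[⇒] Suppose 11n + 5 is even. Since 11 is odd, 11n and n have the same parity, so 11n + 5 ≡ n + 5 (mod 2). As 5 is odd, 11n + 5 is even exactly when n is odd. Thus n is odd.

Both directions hold.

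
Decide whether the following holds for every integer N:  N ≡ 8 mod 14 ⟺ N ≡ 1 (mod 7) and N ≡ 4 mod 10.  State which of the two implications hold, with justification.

Forward direction. This fails: N = 36 gives 36 ≡ 8 (mod 14) but 36 ≡ 6 (mod 10), so the conjunction on the right does not hold.

Converse. If N ≡ 1 (mod 7) and N ≡ 4 (mod 10), then by the Chinese remainder theorem N ≡ 64 (mod 70). Since 64 ≡ 8 (mod 14) and 14 ∣ 70, we get N ≡ 8 (mod 14).

Only the reverse direction holds.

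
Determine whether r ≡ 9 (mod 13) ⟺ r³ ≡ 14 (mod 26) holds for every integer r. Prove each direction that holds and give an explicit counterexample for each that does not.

Both directions fail.

Forward direction. This fails: take r = 9. Then 9 ≡ 9 (mod 13), but 9³ = 729 ≡ 1 (mod 26), not 14.

Converse. This fails: take r = 14. Then 14³ = 2744 ≡ 14 (mod 26), yet 14 ≡ 1 (mod 13), not 9.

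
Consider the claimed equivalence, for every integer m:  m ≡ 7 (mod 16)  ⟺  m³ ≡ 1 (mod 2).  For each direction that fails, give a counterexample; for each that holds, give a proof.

Forward direction. Suppose m ≡ 7 (mod 16). Then m³ ≡ 7³ = 343 (mod 16), and since 2 ∣ 16, also m³ ≡ 1 (mod 2).

Converse. This fails: take m = 1. Then 1³ = 1 ≡ 1 (mod 2), yet 1 ≡ 1 (mod 16), not 7.

Only the forward direction holds.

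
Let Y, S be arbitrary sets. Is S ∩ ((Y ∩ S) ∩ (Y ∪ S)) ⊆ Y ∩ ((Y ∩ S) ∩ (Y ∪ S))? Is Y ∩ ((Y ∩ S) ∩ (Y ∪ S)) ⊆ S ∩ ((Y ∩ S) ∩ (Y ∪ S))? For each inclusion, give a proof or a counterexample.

Both inclusions hold; the sets are equal.

(⟹) Let x ∈ S ∩ ((Y ∩ S) ∩ (Y ∪ S)). Then x ∈ Y ∩ S, from which x ∈ Y ∩ ((Y ∩ S) ∩ (Y ∪ S)).

(⟸) Let x ∈ Y ∩ ((Y ∩ S) ∩ (Y ∪ S)). Then x ∈ Y ∩ S, from which x ∈ S ∩ ((Y ∩ S) ∩ (Y ∪ S)).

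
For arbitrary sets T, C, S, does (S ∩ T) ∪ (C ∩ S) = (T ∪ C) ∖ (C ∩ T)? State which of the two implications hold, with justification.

(⟹) This inclusion fails. Take T = {1}, C = {1}, S = {1}; then 1 ∈ (S ∩ T) ∪ (C ∩ S) but 1 ∉ (T ∪ C) ∖ (C ∩ T).

(⟸) This inclusion fails. Take T = {1}, C = ∅, S = ∅; then 1 ∈ (T ∪ C) ∖ (C ∩ T) but 1 ∉ (S ∩ T) ∪ (C ∩ S).

Both inclusions fail.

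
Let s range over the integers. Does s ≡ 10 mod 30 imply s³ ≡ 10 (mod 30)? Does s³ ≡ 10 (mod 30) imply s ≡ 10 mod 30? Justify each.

(→) Suppose s ≡ 10 mod 30. Write s = 30j + 10. Then (30j + 10)³ = 27000j³ + 27000j² + 9000j + 1000 = 30(900j³ + 900j² + 300j + 33) + 10, so s³ ≡ 10 (mod 30).

(←) Conversely, suppose s³ ≡ 10 (mod 30). The only residue r in {0, …, 29} with r³ ≡ 10 (mod 30) is r = 10, so s ≡ 10 (mod 30).

The biconditional holds.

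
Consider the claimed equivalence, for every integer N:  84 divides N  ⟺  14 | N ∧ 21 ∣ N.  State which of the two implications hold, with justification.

(⇒) If 84 ∣ N, write N = 84q. Since 84 = 6·14, N = 14·(6q), so 14 ∣ N; and since 84 = 4·21, N = 21·(4q), so 21 ∣ N.

(⇐) This fails: take N = 42. Both 14 ∣ 42 and 21 ∣ 42, yet 42 is not a multiple of 84 (since 42 = 0·84 + 42), so 84 ∤ 42.

The forward direction holds; the converse fails.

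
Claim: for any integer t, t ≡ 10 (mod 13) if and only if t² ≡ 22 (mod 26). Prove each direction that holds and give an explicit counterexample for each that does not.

(→) This fails: take t = 23. Then 23 ≡ 10 (mod 13), but 23² = 529 ≡ 9 (mod 26), not 22.

(←) This fails: take t = 16. Then 16² = 256 ≡ 22 (mod 26), yet 16 ≡ 3 (mod 13), not 10.

Both directions fail.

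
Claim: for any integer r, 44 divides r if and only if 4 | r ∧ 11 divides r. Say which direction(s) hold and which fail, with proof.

Both implications hold.

(⇒) If 44 ∣ r, write r = 44q. Since 44 = 11·4, r = 4·(11q), so 4 ∣ r; and since 44 = 4·11, r = 11·(4q), so 11 ∣ r.

(⇐) Suppose 4 ∣ r and 11 ∣ r. Any common multiple of 4 and 11 is a multiple of their lcm; here gcd(4, 11) = 1, so lcm(4, 11) = 4·11 = 44, so 44 ∣ r.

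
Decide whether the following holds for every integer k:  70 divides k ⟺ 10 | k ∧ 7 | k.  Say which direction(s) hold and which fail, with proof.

[⇒] If 70 ∣ k, write k = 70q. Since 70 = 7·10, k = 10·(7q), so 10 ∣ k; and since 70 = 10·7, k = 7·(10q), so 7 ∣ k.

[⇐] Suppose 10 ∣ k and 7 ∣ k. Any common multiple of 10 and 7 is a multiple of their lcm; here gcd(10, 7) = 1, so lcm(10, 7) = 10·7 = 70, so 70 ∣ k.

Equivalent; both directions hold.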